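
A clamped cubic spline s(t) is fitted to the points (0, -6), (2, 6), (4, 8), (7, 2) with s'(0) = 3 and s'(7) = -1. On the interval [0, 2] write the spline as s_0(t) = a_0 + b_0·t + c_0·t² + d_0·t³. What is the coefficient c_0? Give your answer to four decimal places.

3.5541

With M_i denoting the second derivative at x_i, h_i = 2, 2, 3, and Δ_i = (y_(i+1) − y_i)/h_i = 6, 1, -2:
  2·M_0 + 8·M_1 + 2·M_2 = 6(Δ_1 - Δ_0) = -30
  2·M_1 + 10·M_2 + 3·M_3 = 6(Δ_2 - Δ_1) = -18
Clamped end conditions give two more equations: 2h_0·M_0 + h_0·M_1 = 6(Δ_0 - s'(0)) = 18 and h_2·M_2 + 2h_2·M_3 = 6(s'(7) - Δ_2) = 6.
Solving: M_0 = 263/37, M_1 = -193/37, M_2 = -46/37, M_3 = 60/37.
On [0, 2], with s_0(t) = a_0 + b_0·t + c_0·t² + d_0·t³: c_0 = M_0/2 = 263/74, d_0 = (M_1 - M_0)/(6h_0) = -38/37, b_0 = Δ_0 - h_0(2M_0 + M_1)/6 = 3.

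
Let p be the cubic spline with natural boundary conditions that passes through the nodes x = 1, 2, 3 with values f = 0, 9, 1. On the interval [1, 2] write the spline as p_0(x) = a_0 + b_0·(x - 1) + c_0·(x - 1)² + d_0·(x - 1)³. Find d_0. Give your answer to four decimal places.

With M_i denoting the second derivative at x_i, h_i = 1, 1, and Δ_i = (y_(i+1) − y_i)/h_i = 9, -8:
  1·M_0 + 4·M_1 + 1·M_2 = 6(Δ_1 - Δ_0) = -102
Natural end conditions: M_0 = M_2 = 0.
Hence M_0 = 0, M_1 = -51/2, M_2 = 0.
On [1, 2], with p_0(x) = a_0 + b_0·(x - 1) + c_0·(x - 1)² + d_0·(x - 1)³: c_0 = M_0/2 = 0, d_0 = (M_1 - M_0)/(6h_0) = -17/4, b_0 = Δ_0 - h_0(2M_0 + M_1)/6 = 53/4.

-4.2500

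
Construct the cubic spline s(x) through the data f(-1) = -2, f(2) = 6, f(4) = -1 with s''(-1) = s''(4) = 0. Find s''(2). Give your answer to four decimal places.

-3.7000

Let M_i = s''(x_i). Step sizes h_i = 3, 2; slopes of the chords Δ_i = (y_(i+1) - y_i)/h_i = 8/3, -7/2.
  3·M_0 + 10·M_1 + 2·M_2 = 6(Δ_1 - Δ_0) = -37
Natural end conditions: M_0 = M_2 = 0.
Forward elimination and back-substitution give M_0 = 0, M_1 = -37/10, M_2 = 0.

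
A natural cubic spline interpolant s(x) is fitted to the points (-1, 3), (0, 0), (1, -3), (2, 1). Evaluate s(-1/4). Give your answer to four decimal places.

0.9031

With m_i denoting the second derivative at x_i, h_i = 1, 1, 1, and Δ_i = (y_(i+1) − y_i)/h_i = -3, -3, 4:
  1·m_0 + 4·m_1 + 1·m_2 = 6(Δ_1 - Δ_0) = 0
  1·m_1 + 4·m_2 + 1·m_3 = 6(Δ_2 - Δ_1) = 42
Natural end conditions: m_0 = m_3 = 0.
Solving: m_0 = 0, m_1 = -14/5, m_2 = 56/5, m_3 = 0.
On [-1, 0], s(x) = 3 - 38/15·(x + 1) + 0·(x + 1)² - 7/15·(x + 1)³.
With (x + 1) = 3/4: s(-1/4) = 289/320.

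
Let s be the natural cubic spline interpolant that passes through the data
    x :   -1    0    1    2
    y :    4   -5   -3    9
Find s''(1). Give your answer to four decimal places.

With σ_i denoting the second derivative at x_i, h_i = 1, 1, 1, and Δ_i = (y_(i+1) − y_i)/h_i = -9, 2, 12:
  1·σ_0 + 4·σ_1 + 1·σ_2 = 6(Δ_1 - Δ_0) = 66
  1·σ_1 + 4·σ_2 + 1·σ_3 = 6(Δ_2 - Δ_1) = 60
Natural end conditions: σ_0 = σ_3 = 0.
Solving the tridiagonal system: σ_0 = 0, σ_1 = 68/5, σ_2 = 58/5, σ_3 = 0.

11.6000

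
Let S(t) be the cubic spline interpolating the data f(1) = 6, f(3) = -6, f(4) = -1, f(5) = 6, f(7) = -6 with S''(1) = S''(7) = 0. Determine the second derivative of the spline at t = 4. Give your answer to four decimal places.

With σ_i denoting the second derivative at x_i, h_i = 2, 1, 1, 2, and Δ_i = (y_(i+1) − y_i)/h_i = -6, 5, 7, -6:
  2·σ_0 + 6·σ_1 + 1·σ_2 = 6(Δ_1 - Δ_0) = 66
  1·σ_1 + 4·σ_2 + 1·σ_3 = 6(Δ_2 - Δ_1) = 12
  1·σ_2 + 6·σ_3 + 2·σ_4 = 6(Δ_3 - Δ_2) = -78
Natural end conditions: σ_0 = σ_4 = 0.
Solving the tridiagonal system: σ_0 = 0, σ_1 = 114/11, σ_2 = 42/11, σ_3 = -150/11, σ_4 = 0.

3.8182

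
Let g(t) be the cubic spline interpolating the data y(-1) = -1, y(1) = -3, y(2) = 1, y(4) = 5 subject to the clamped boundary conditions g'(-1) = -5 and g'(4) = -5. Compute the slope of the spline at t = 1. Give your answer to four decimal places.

Write σ_i for g''(x_i). With h_i = 2, 1, 2 and divided differences Δ_i = -1, 4, 2, the continuity of g' gives the tridiagonal system
  2·σ_0 + 6·σ_1 + 1·σ_2 = 6(Δ_1 - Δ_0) = 30
  1·σ_1 + 6·σ_2 + 2·σ_3 = 6(Δ_2 - Δ_1) = -12
Clamped end conditions give two more equations: 2h_0·σ_0 + h_0·σ_1 = 6(Δ_0 - g'(-1)) = 24 and h_2·σ_2 + 2h_2·σ_3 = 6(g'(4) - Δ_2) = -42.
Hence σ_0 = 69/16, σ_1 = 27/8, σ_2 = 9/8, σ_3 = -177/16.
On [1, 2], g'(t) = b_1 + 2c_1·(t - 1) + 3d_1·(t - 1)² with b_1 = Δ_1 - h_1(2σ_1 + σ_2)/6 = 43/16, c_1 = σ_1/2 = 27/16, d_1 = (σ_2 - σ_1)/(6h_1) = -3/8. So g'(1) = 43/16.

2.6875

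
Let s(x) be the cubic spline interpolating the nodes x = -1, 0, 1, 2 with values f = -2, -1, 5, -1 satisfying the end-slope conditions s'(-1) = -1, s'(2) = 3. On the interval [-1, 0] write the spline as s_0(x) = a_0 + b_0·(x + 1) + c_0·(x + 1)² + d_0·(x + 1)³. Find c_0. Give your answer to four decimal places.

With M_i denoting the second derivative at x_i, h_i = 1, 1, 1, and Δ_i = (y_(i+1) − y_i)/h_i = 1, 6, -6:
  1·M_0 + 4·M_1 + 1·M_2 = 6(Δ_1 - Δ_0) = 30
  1·M_1 + 4·M_2 + 1·M_3 = 6(Δ_2 - Δ_1) = -72
Clamped end conditions give two more equations: 2h_0·M_0 + h_0·M_1 = 6(Δ_0 - s'(-1)) = 12 and h_2·M_2 + 2h_2·M_3 = 6(s'(2) - Δ_2) = 54.
Hence M_0 = -32/15, M_1 = 244/15, M_2 = -494/15, M_3 = 652/15.
On [-1, 0], with s_0(x) = a_0 + b_0·(x + 1) + c_0·(x + 1)² + d_0·(x + 1)³: c_0 = M_0/2 = -16/15, d_0 = (M_1 - M_0)/(6h_0) = 46/15, b_0 = Δ_0 - h_0(2M_0 + M_1)/6 = -1.

-1.0667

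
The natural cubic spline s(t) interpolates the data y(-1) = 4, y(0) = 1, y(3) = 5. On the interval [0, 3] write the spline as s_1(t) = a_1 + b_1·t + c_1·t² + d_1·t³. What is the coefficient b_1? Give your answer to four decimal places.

With m_i denoting the second derivative at x_i, h_i = 1, 3, and Δ_i = (y_(i+1) − y_i)/h_i = -3, 4/3:
  1·m_0 + 8·m_1 + 3·m_2 = 6(Δ_1 - Δ_0) = 26
Natural end conditions: m_0 = m_2 = 0.
Forward elimination and back-substitution give m_0 = 0, m_1 = 13/4, m_2 = 0.
On [0, 3], with s_1(t) = a_1 + b_1·t + c_1·t² + d_1·t³: c_1 = m_1/2 = 13/8, d_1 = (m_2 - m_1)/(6h_1) = -13/72, b_1 = Δ_1 - h_1(2m_1 + m_2)/6 = -23/12.

-1.9167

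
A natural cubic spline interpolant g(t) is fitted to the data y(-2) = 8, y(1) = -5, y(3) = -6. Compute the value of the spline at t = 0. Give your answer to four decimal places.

-1.9444

Write M_i for g''(x_i). With h_i = 3, 2 and divided differences Δ_i = -13/3, -1/2, the continuity of g' gives the tridiagonal system
  3·M_0 + 10·M_1 + 2·M_2 = 6(Δ_1 - Δ_0) = 23
Natural end conditions: M_0 = M_2 = 0.
Forward elimination and back-substitution give M_0 = 0, M_1 = 23/10, M_2 = 0.
On [-2, 1], g(t) = 8 - 329/60·(t + 2) + 0·(t + 2)² + 23/180·(t + 2)³.
With (t + 2) = 2: g(0) = -35/18.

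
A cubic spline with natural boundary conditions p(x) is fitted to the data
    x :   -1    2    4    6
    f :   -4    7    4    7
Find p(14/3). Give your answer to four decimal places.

4.2138

Write σ_i for p''(x_i). With h_i = 3, 2, 2 and divided differences Δ_i = 11/3, -3/2, 3/2, the continuity of p' gives the tridiagonal system
  3·σ_0 + 10·σ_1 + 2·σ_2 = 6(Δ_1 - Δ_0) = -31
  2·σ_1 + 8·σ_2 + 2·σ_3 = 6(Δ_2 - Δ_1) = 18
Natural end conditions: σ_0 = σ_3 = 0.
Hence σ_0 = 0, σ_1 = -71/19, σ_2 = 121/38, σ_3 = 0.
On [4, 6], p(x) = 4 - 71/114·(x - 4) + 121/76·(x - 4)² - 121/456·(x - 4)³.
With (x - 4) = 2/3: p(14/3) = 6485/1539.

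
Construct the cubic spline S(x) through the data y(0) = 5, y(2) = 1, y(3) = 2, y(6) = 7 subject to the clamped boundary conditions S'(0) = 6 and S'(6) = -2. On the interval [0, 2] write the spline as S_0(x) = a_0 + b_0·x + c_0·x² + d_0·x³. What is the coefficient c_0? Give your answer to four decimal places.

-8.0476

Put m_i = S'' at the i-th knot. Here h = (2, 1, 3) and Δ = (-2, 1, 5/3), so the interior equations h_(i-1)·m_(i-1) + 2(h_(i-1)+h_i)·m_i + h_i·m_(i+1) = 6(Δ_i − Δ_(i-1)) read
  2·m_0 + 6·m_1 + 1·m_2 = 6(Δ_1 - Δ_0) = 18
  1·m_1 + 8·m_2 + 3·m_3 = 6(Δ_2 - Δ_1) = 4
Clamped end conditions give two more equations: 2h_0·m_0 + h_0·m_1 = 6(Δ_0 - S'(0)) = -48 and h_2·m_2 + 2h_2·m_3 = 6(S'(6) - Δ_2) = -22.
Solving the tridiagonal system: m_0 = -338/21, m_1 = 172/21, m_2 = 22/21, m_3 = -88/21.
On [0, 2], with S_0(x) = a_0 + b_0·x + c_0·x² + d_0·x³: c_0 = m_0/2 = -169/21, d_0 = (m_1 - m_0)/(6h_0) = 85/42, b_0 = Δ_0 - h_0(2m_0 + m_1)/6 = 6.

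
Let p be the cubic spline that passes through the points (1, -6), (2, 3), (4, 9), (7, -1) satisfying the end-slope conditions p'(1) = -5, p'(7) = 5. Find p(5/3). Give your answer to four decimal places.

-1.6088

With σ_i denoting the second derivative at x_i, h_i = 1, 2, 3, and Δ_i = (y_(i+1) − y_i)/h_i = 9, 3, -10/3:
  1·σ_0 + 6·σ_1 + 2·σ_2 = 6(Δ_1 - Δ_0) = -36
  2·σ_1 + 10·σ_2 + 3·σ_3 = 6(Δ_2 - Δ_1) = -38
Clamped end conditions give two more equations: 2h_0·σ_0 + h_0·σ_1 = 6(Δ_0 - p'(1)) = 84 and h_2·σ_2 + 2h_2·σ_3 = 6(p'(7) - Δ_2) = 50.
Solving: σ_0 = 2752/57, σ_1 = -716/57, σ_2 = -254/57, σ_3 = 602/57.
On [1, 2], p(t) = -6 - 5·(t - 1) + 1376/57·(t - 1)² - 578/57·(t - 1)³.
With (t - 1) = 2/3: p(5/3) = -2476/1539.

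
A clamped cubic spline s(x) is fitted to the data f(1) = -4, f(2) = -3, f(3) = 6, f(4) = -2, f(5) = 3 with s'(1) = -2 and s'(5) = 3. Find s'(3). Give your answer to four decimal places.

-0.5714

Write M_i for s''(x_i). With h_i = 1, 1, 1, 1 and divided differences Δ_i = 1, 9, -8, 5, the continuity of s' gives the tridiagonal system
  1·M_0 + 4·M_1 + 1·M_2 = 6(Δ_1 - Δ_0) = 48
  1·M_1 + 4·M_2 + 1·M_3 = 6(Δ_2 - Δ_1) = -102
  1·M_2 + 4·M_3 + 1·M_4 = 6(Δ_3 - Δ_2) = 78
Clamped end conditions give two more equations: 2h_0·M_0 + h_0·M_1 = 6(Δ_0 - s'(1)) = 18 and h_3·M_3 + 2h_3·M_4 = 6(s'(5) - Δ_3) = -12.
Solving: M_0 = -16/7, M_1 = 158/7, M_2 = -40, M_3 = 248/7, M_4 = -166/7.
On [3, 4], s'(x) = b_2 + 2c_2·(x - 3) + 3d_2·(x - 3)² with b_2 = Δ_2 - h_2(2M_2 + M_3)/6 = -4/7, c_2 = M_2/2 = -20, d_2 = (M_3 - M_2)/(6h_2) = 88/7. So s'(3) = -4/7.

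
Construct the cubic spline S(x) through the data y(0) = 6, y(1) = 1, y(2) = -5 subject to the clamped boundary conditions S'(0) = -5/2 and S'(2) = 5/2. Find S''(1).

Write σ_i for S''(x_i). With h_i = 1, 1 and divided differences Δ_i = -5, -6, the continuity of S' gives the tridiagonal system
  1·σ_0 + 4·σ_1 + 1·σ_2 = 6(Δ_1 - Δ_0) = -6
Clamped end conditions give two more equations: 2h_0·σ_0 + h_0·σ_1 = 6(Δ_0 - S'(0)) = -15 and h_1·σ_1 + 2h_1·σ_2 = 6(S'(2) - Δ_1) = 51.
Forward elimination and back-substitution give σ_0 = -7/2, σ_1 = -8, σ_2 = 59/2.

-8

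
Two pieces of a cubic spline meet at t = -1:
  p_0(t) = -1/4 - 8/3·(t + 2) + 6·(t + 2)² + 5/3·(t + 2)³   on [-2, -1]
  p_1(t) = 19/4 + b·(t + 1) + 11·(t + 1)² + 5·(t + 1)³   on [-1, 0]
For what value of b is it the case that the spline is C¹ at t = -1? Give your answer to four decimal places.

p_0'(t) = -8/3 + 12·(t + 2) + 5·(t + 2)², so p_0'(-1) = 43/3. On the right, p_1'(-1) = b, so b = 43/3.

14.3333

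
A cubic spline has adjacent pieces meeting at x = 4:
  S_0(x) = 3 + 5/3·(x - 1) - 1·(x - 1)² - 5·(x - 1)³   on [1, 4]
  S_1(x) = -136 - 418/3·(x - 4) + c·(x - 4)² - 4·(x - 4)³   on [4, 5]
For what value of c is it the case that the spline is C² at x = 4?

-46

S_0''(x) = -2 - 30·(x - 1), so S_0''(4) = -92. On the right, S_1''(4) = 2c, so c = -46.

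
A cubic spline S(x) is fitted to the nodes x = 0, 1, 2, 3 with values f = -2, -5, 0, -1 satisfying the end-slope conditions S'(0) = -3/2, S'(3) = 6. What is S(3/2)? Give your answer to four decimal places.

Write σ_i for S''(x_i). With h_i = 1, 1, 1 and divided differences Δ_i = -3, 5, -1, the continuity of S' gives the tridiagonal system
  1·σ_0 + 4·σ_1 + 1·σ_2 = 6(Δ_1 - Δ_0) = 48
  1·σ_1 + 4·σ_2 + 1·σ_3 = 6(Δ_2 - Δ_1) = -36
Clamped end conditions give two more equations: 2h_0·σ_0 + h_0·σ_1 = 6(Δ_0 - S'(0)) = -9 and h_2·σ_2 + 2h_2·σ_3 = 6(S'(3) - Δ_2) = 42.
Solving: σ_0 = -76/5, σ_1 = 107/5, σ_2 = -112/5, σ_3 = 161/5.
On [1, 2], S(x) = -5 + 8/5·(x - 1) + 107/10·(x - 1)² - 73/10·(x - 1)³.
With (x - 1) = 1/2: S(3/2) = -39/16.

-2.4375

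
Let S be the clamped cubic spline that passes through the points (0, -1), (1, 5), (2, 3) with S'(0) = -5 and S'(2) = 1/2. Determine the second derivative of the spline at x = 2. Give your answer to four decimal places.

Write M_i for S''(x_i). With h_i = 1, 1 and divided differences Δ_i = 6, -2, the continuity of S' gives the tridiagonal system
  1·M_0 + 4·M_1 + 1·M_2 = 6(Δ_1 - Δ_0) = -48
Clamped end conditions give two more equations: 2h_0·M_0 + h_0·M_1 = 6(Δ_0 - S'(0)) = 66 and h_1·M_1 + 2h_1·M_2 = 6(S'(2) - Δ_1) = 15.
Forward elimination and back-substitution give M_0 = 191/4, M_1 = -59/2, M_2 = 89/4.

22.2500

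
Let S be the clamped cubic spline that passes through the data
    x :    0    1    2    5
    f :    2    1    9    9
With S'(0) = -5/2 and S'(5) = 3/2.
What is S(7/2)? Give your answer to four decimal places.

11.1724

Write M_i for S''(x_i). With h_i = 1, 1, 3 and divided differences Δ_i = -1, 8, 0, the continuity of S' gives the tridiagonal system
  1·M_0 + 4·M_1 + 1·M_2 = 6(Δ_1 - Δ_0) = 54
  1·M_1 + 8·M_2 + 3·M_3 = 6(Δ_2 - Δ_1) = -48
Clamped end conditions give two more equations: 2h_0·M_0 + h_0·M_1 = 6(Δ_0 - S'(0)) = 9 and h_2·M_2 + 2h_2·M_3 = 6(S'(5) - Δ_2) = 9.
Solving the tridiagonal system: M_0 = -119/29, M_1 = 499/29, M_2 = -311/29, M_3 = 199/29.
On [2, 5], S(x) = 9 + 423/58·(x - 2) - 311/58·(x - 2)² + 85/87·(x - 2)³.
With (x - 2) = 3/2: S(7/2) = 324/29.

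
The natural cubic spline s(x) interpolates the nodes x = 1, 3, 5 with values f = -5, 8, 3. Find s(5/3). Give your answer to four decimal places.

Let σ_i = s''(x_i). Step sizes h_i = 2, 2; slopes of the chords Δ_i = (y_(i+1) - y_i)/h_i = 13/2, -5/2.
  2·σ_0 + 8·σ_1 + 2·σ_2 = 6(Δ_1 - Δ_0) = -54
Natural end conditions: σ_0 = σ_2 = 0.
Hence σ_0 = 0, σ_1 = -27/4, σ_2 = 0.
On [1, 3], s(x) = -5 + 35/4·(x - 1) + 0·(x - 1)² - 9/16·(x - 1)³.
With (x - 1) = 2/3: s(5/3) = 2/3.

0.6667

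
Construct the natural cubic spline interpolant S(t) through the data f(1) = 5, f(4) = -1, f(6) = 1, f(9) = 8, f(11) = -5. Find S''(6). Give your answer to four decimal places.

With M_i denoting the second derivative at x_i, h_i = 3, 2, 3, 2, and Δ_i = (y_(i+1) − y_i)/h_i = -2, 1, 7/3, -13/2:
  3·M_0 + 10·M_1 + 2·M_2 = 6(Δ_1 - Δ_0) = 18
  2·M_1 + 10·M_2 + 3·M_3 = 6(Δ_2 - Δ_1) = 8
  3·M_2 + 10·M_3 + 2·M_4 = 6(Δ_3 - Δ_2) = -53
Natural end conditions: M_0 = M_4 = 0.
Solving the tridiagonal system: M_0 = 0, M_1 = 4/3, M_2 = 7/3, M_3 = -6, M_4 = 0.

2.3333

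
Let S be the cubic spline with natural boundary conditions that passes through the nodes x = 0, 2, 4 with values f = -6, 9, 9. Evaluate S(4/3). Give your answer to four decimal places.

Write M_i for S''(x_i). With h_i = 2, 2 and divided differences Δ_i = 15/2, 0, the continuity of S' gives the tridiagonal system
  2·M_0 + 8·M_1 + 2·M_2 = 6(Δ_1 - Δ_0) = -45
Natural end conditions: M_0 = M_2 = 0.
Solving the tridiagonal system: M_0 = 0, M_1 = -45/8, M_2 = 0.
On [0, 2], S(x) = -6 + 75/8·x + 0·x² - 15/32·x³.
With x = 4/3: S(4/3) = 97/18.

5.3889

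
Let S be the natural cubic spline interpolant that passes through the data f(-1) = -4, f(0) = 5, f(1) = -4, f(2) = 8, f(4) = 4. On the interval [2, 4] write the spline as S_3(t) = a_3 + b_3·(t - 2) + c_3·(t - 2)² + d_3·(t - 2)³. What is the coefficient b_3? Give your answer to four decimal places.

Let m_i = S''(x_i). Step sizes h_i = 1, 1, 1, 2; slopes of the chords Δ_i = (y_(i+1) - y_i)/h_i = 9, -9, 12, -2.
  1·m_0 + 4·m_1 + 1·m_2 = 6(Δ_1 - Δ_0) = -108
  1·m_1 + 4·m_2 + 1·m_3 = 6(Δ_2 - Δ_1) = 126
  1·m_2 + 6·m_3 + 2·m_4 = 6(Δ_3 - Δ_2) = -84
Natural end conditions: m_0 = m_4 = 0.
Solving: m_0 = 0, m_1 = -1662/43, m_2 = 2004/43, m_3 = -936/43, m_4 = 0.
On [2, 4], with S_3(t) = a_3 + b_3·(t - 2) + c_3·(t - 2)² + d_3·(t - 2)³: c_3 = m_3/2 = -468/43, d_3 = (m_4 - m_3)/(6h_3) = 78/43, b_3 = Δ_3 - h_3(2m_3 + m_4)/6 = 538/43.

12.5116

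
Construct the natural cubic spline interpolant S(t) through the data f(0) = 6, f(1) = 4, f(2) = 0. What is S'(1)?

Let m_i = S''(x_i). Step sizes h_i = 1, 1; slopes of the chords Δ_i = (y_(i+1) - y_i)/h_i = -2, -4.
  1·m_0 + 4·m_1 + 1·m_2 = 6(Δ_1 - Δ_0) = -12
Natural end conditions: m_0 = m_2 = 0.
Solving the tridiagonal system: m_0 = 0, m_1 = -3, m_2 = 0.
On [1, 2], S'(t) = b_1 + 2c_1·(t - 1) + 3d_1·(t - 1)² with b_1 = Δ_1 - h_1(2m_1 + m_2)/6 = -3, c_1 = m_1/2 = -3/2, d_1 = (m_2 - m_1)/(6h_1) = 1/2. So S'(1) = -3.

-3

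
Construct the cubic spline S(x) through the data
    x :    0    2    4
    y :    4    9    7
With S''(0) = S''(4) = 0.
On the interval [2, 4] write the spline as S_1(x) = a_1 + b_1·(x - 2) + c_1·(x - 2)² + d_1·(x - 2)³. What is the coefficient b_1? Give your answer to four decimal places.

0.7500

Let M_i = S''(x_i). Step sizes h_i = 2, 2; slopes of the chords Δ_i = (y_(i+1) - y_i)/h_i = 5/2, -1.
  2·M_0 + 8·M_1 + 2·M_2 = 6(Δ_1 - Δ_0) = -21
Natural end conditions: M_0 = M_2 = 0.
Forward elimination and back-substitution give M_0 = 0, M_1 = -21/8, M_2 = 0.
On [2, 4], with S_1(x) = a_1 + b_1·(x - 2) + c_1·(x - 2)² + d_1·(x - 2)³: c_1 = M_1/2 = -21/16, d_1 = (M_2 - M_1)/(6h_1) = 7/32, b_1 = Δ_1 - h_1(2M_1 + M_2)/6 = 3/4.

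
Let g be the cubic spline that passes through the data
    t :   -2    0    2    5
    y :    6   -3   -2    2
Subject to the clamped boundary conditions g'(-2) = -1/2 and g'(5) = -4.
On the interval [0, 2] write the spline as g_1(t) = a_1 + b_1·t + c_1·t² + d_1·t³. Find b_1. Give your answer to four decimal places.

-3.6622

Let m_i = g''(x_i). Step sizes h_i = 2, 2, 3; slopes of the chords Δ_i = (y_(i+1) - y_i)/h_i = -9/2, 1/2, 4/3.
  2·m_0 + 8·m_1 + 2·m_2 = 6(Δ_1 - Δ_0) = 30
  2·m_1 + 10·m_2 + 3·m_3 = 6(Δ_2 - Δ_1) = 5
Clamped end conditions give two more equations: 2h_0·m_0 + h_0·m_1 = 6(Δ_0 - g'(-2)) = -24 and h_2·m_2 + 2h_2·m_3 = 6(g'(5) - Δ_2) = -32.
Solving the tridiagonal system: m_0 = -327/37, m_1 = 210/37, m_2 = 42/37, m_3 = -655/111.
On [0, 2], with g_1(t) = a_1 + b_1·t + c_1·t² + d_1·t³: c_1 = m_1/2 = 105/37, d_1 = (m_2 - m_1)/(6h_1) = -14/37, b_1 = Δ_1 - h_1(2m_1 + m_2)/6 = -271/74.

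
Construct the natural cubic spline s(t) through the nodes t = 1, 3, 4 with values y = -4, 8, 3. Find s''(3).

-11

Write M_i for s''(x_i). With h_i = 2, 1 and divided differences Δ_i = 6, -5, the continuity of s' gives the tridiagonal system
  2·M_0 + 6·M_1 + 1·M_2 = 6(Δ_1 - Δ_0) = -66
Natural end conditions: M_0 = M_2 = 0.
Solving the tridiagonal system: M_0 = 0, M_1 = -11, M_2 = 0.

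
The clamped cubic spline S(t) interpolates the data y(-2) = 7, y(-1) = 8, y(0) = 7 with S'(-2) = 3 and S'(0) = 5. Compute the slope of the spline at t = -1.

-2

Write σ_i for S''(x_i). With h_i = 1, 1 and divided differences Δ_i = 1, -1, the continuity of S' gives the tridiagonal system
  1·σ_0 + 4·σ_1 + 1·σ_2 = 6(Δ_1 - Δ_0) = -12
Clamped end conditions give two more equations: 2h_0·σ_0 + h_0·σ_1 = 6(Δ_0 - S'(-2)) = -12 and h_1·σ_1 + 2h_1·σ_2 = 6(S'(0) - Δ_1) = 36.
Hence σ_0 = -2, σ_1 = -8, σ_2 = 22.
On [-1, 0], S'(t) = b_1 + 2c_1·(t + 1) + 3d_1·(t + 1)² with b_1 = Δ_1 - h_1(2σ_1 + σ_2)/6 = -2, c_1 = σ_1/2 = -4, d_1 = (σ_2 - σ_1)/(6h_1) = 5. So S'(-1) = -2.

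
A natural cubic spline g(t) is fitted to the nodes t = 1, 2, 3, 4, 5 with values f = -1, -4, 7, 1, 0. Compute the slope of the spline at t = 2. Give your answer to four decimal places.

Put m_i = g'' at the i-th knot. Here h = (1, 1, 1, 1) and Δ = (-3, 11, -6, -1), so the interior equations h_(i-1)·m_(i-1) + 2(h_(i-1)+h_i)·m_i + h_i·m_(i+1) = 6(Δ_i − Δ_(i-1)) read
  1·m_0 + 4·m_1 + 1·m_2 = 6(Δ_1 - Δ_0) = 84
  1·m_1 + 4·m_2 + 1·m_3 = 6(Δ_2 - Δ_1) = -102
  1·m_2 + 4·m_3 + 1·m_4 = 6(Δ_3 - Δ_2) = 30
Natural end conditions: m_0 = m_4 = 0.
Solving: m_0 = 0, m_1 = 849/28, m_2 = -261/7, m_3 = 471/28, m_4 = 0.
On [2, 3], g'(t) = b_1 + 2c_1·(t - 2) + 3d_1·(t - 2)² with b_1 = Δ_1 - h_1(2m_1 + m_2)/6 = 199/28, c_1 = m_1/2 = 849/56, d_1 = (m_2 - m_1)/(6h_1) = -631/56. So g'(2) = 199/28.

7.1071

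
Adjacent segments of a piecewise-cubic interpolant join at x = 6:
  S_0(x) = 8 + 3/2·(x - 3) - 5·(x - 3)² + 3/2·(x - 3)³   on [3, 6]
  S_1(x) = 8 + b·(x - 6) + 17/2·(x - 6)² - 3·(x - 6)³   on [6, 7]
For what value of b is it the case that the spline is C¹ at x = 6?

12

S_0'(x) = 3/2 - 10·(x - 3) + 9/2·(x - 3)², so S_0'(6) = 12. On the right, S_1'(6) = b, so b = 12.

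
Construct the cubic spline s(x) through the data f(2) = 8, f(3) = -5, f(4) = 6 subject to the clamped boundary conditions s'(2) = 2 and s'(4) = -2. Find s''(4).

Write σ_i for s''(x_i). With h_i = 1, 1 and divided differences Δ_i = -13, 11, the continuity of s' gives the tridiagonal system
  1·σ_0 + 4·σ_1 + 1·σ_2 = 6(Δ_1 - Δ_0) = 144
Clamped end conditions give two more equations: 2h_0·σ_0 + h_0·σ_1 = 6(Δ_0 - s'(2)) = -90 and h_1·σ_1 + 2h_1·σ_2 = 6(s'(4) - Δ_1) = -78.
Forward elimination and back-substitution give σ_0 = -83, σ_1 = 76, σ_2 = -77.

-77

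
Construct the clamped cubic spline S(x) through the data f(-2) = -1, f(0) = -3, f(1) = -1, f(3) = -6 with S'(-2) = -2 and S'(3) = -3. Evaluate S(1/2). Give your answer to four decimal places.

-1.8906

Put m_i = S'' at the i-th knot. Here h = (2, 1, 2) and Δ = (-1, 2, -5/2), so the interior equations h_(i-1)·m_(i-1) + 2(h_(i-1)+h_i)·m_i + h_i·m_(i+1) = 6(Δ_i − Δ_(i-1)) read
  2·m_0 + 6·m_1 + 1·m_2 = 6(Δ_1 - Δ_0) = 18
  1·m_1 + 6·m_2 + 2·m_3 = 6(Δ_2 - Δ_1) = -27
Clamped end conditions give two more equations: 2h_0·m_0 + h_0·m_1 = 6(Δ_0 - S'(-2)) = 6 and h_2·m_2 + 2h_2·m_3 = 6(S'(3) - Δ_2) = -3.
Hence m_0 = -19/32, m_1 = 67/16, m_2 = -95/16, m_3 = 71/32.
On [0, 1], S(x) = -3 + 51/32·x + 67/32·x² - 27/16·x³.
With x = 1/2: S(1/2) = -121/64.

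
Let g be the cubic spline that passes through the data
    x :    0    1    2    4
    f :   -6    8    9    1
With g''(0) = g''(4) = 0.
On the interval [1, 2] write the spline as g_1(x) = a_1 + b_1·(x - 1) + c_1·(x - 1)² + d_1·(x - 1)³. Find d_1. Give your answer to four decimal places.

2.8696

Write M_i for g''(x_i). With h_i = 1, 1, 2 and divided differences Δ_i = 14, 1, -4, the continuity of g' gives the tridiagonal system
  1·M_0 + 4·M_1 + 1·M_2 = 6(Δ_1 - Δ_0) = -78
  1·M_1 + 6·M_2 + 2·M_3 = 6(Δ_2 - Δ_1) = -30
Natural end conditions: M_0 = M_3 = 0.
Forward elimination and back-substitution give M_0 = 0, M_1 = -438/23, M_2 = -42/23, M_3 = 0.
On [1, 2], with g_1(x) = a_1 + b_1·(x - 1) + c_1·(x - 1)² + d_1·(x - 1)³: c_1 = M_1/2 = -219/23, d_1 = (M_2 - M_1)/(6h_1) = 66/23, b_1 = Δ_1 - h_1(2M_1 + M_2)/6 = 176/23.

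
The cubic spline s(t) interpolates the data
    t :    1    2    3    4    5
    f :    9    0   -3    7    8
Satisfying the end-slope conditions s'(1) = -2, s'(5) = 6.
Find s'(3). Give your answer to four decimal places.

With M_i denoting the second derivative at x_i, h_i = 1, 1, 1, 1, and Δ_i = (y_(i+1) − y_i)/h_i = -9, -3, 10, 1:
  1·M_0 + 4·M_1 + 1·M_2 = 6(Δ_1 - Δ_0) = 36
  1·M_1 + 4·M_2 + 1·M_3 = 6(Δ_2 - Δ_1) = 78
  1·M_2 + 4·M_3 + 1·M_4 = 6(Δ_3 - Δ_2) = -54
Clamped end conditions give two more equations: 2h_0·M_0 + h_0·M_1 = 6(Δ_0 - s'(1)) = -42 and h_3·M_3 + 2h_3·M_4 = 6(s'(5) - Δ_3) = 30.
Forward elimination and back-substitution give M_0 = -103/4, M_1 = 19/2, M_2 = 95/4, M_3 = -53/2, M_4 = 113/4.
On [3, 4], s'(t) = b_2 + 2c_2·(t - 3) + 3d_2·(t - 3)² with b_2 = Δ_2 - h_2(2M_2 + M_3)/6 = 13/2, c_2 = M_2/2 = 95/8, d_2 = (M_3 - M_2)/(6h_2) = -67/8. So s'(3) = 13/2.

6.5000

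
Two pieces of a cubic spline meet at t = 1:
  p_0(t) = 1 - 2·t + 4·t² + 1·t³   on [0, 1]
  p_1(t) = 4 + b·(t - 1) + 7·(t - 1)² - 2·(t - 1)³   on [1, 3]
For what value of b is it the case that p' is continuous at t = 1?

9

p_0'(t) = -2 + 8·t + 3·t², so p_0'(1) = 9. On the right, p_1'(1) = b, so b = 9.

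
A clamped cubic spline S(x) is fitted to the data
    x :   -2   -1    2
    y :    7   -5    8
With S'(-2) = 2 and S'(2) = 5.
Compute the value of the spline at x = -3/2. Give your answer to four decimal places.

2.9063

Write M_i for S''(x_i). With h_i = 1, 3 and divided differences Δ_i = -12, 13/3, the continuity of S' gives the tridiagonal system
  1·M_0 + 8·M_1 + 3·M_2 = 6(Δ_1 - Δ_0) = 98
Clamped end conditions give two more equations: 2h_0·M_0 + h_0·M_1 = 6(Δ_0 - S'(-2)) = -84 and h_1·M_1 + 2h_1·M_2 = 6(S'(2) - Δ_1) = 4.
Solving the tridiagonal system: M_0 = -107/2, M_1 = 23, M_2 = -65/6.
On [-2, -1], S(x) = 7 + 2·(x + 2) - 107/4·(x + 2)² + 51/4·(x + 2)³.
With (x + 2) = 1/2: S(-3/2) = 93/32.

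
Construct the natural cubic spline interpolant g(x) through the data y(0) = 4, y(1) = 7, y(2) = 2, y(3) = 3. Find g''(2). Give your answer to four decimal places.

12.8000

Put σ_i = g'' at the i-th knot. Here h = (1, 1, 1) and Δ = (3, -5, 1), so the interior equations h_(i-1)·σ_(i-1) + 2(h_(i-1)+h_i)·σ_i + h_i·σ_(i+1) = 6(Δ_i − Δ_(i-1)) read
  1·σ_0 + 4·σ_1 + 1·σ_2 = 6(Δ_1 - Δ_0) = -48
  1·σ_1 + 4·σ_2 + 1·σ_3 = 6(Δ_2 - Δ_1) = 36
Natural end conditions: σ_0 = σ_3 = 0.
Solving: σ_0 = 0, σ_1 = -76/5, σ_2 = 64/5, σ_3 = 0.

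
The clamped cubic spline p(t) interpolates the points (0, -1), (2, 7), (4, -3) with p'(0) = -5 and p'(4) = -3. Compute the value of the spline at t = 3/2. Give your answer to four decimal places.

Let M_i = p''(x_i). Step sizes h_i = 2, 2; slopes of the chords Δ_i = (y_(i+1) - y_i)/h_i = 4, -5.
  2·M_0 + 8·M_1 + 2·M_2 = 6(Δ_1 - Δ_0) = -54
Clamped end conditions give two more equations: 2h_0·M_0 + h_0·M_1 = 6(Δ_0 - p'(0)) = 54 and h_1·M_1 + 2h_1·M_2 = 6(p'(4) - Δ_1) = 12.
Forward elimination and back-substitution give M_0 = 83/4, M_1 = -29/2, M_2 = 41/4.
On [0, 2], p(t) = -1 - 5·t + 83/8·t² - 47/16·t³.
With t = 3/2: p(3/2) = 631/128.

4.9297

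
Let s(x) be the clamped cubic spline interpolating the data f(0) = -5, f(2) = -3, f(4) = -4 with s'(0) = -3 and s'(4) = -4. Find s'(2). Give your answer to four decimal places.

Let M_i = s''(x_i). Step sizes h_i = 2, 2; slopes of the chords Δ_i = (y_(i+1) - y_i)/h_i = 1, -1/2.
  2·M_0 + 8·M_1 + 2·M_2 = 6(Δ_1 - Δ_0) = -9
Clamped end conditions give two more equations: 2h_0·M_0 + h_0·M_1 = 6(Δ_0 - s'(0)) = 24 and h_1·M_1 + 2h_1·M_2 = 6(s'(4) - Δ_1) = -21.
Solving the tridiagonal system: M_0 = 55/8, M_1 = -7/4, M_2 = -35/8.
On [2, 4], s'(x) = b_1 + 2c_1·(x - 2) + 3d_1·(x - 2)² with b_1 = Δ_1 - h_1(2M_1 + M_2)/6 = 17/8, c_1 = M_1/2 = -7/8, d_1 = (M_2 - M_1)/(6h_1) = -7/32. So s'(2) = 17/8.

2.1250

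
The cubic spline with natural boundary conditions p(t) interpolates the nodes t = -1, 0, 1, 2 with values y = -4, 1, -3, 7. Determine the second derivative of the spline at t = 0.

Let m_i = p''(x_i). Step sizes h_i = 1, 1, 1; slopes of the chords Δ_i = (y_(i+1) - y_i)/h_i = 5, -4, 10.
  1·m_0 + 4·m_1 + 1·m_2 = 6(Δ_1 - Δ_0) = -54
  1·m_1 + 4·m_2 + 1·m_3 = 6(Δ_2 - Δ_1) = 84
Natural end conditions: m_0 = m_3 = 0.
Solving: m_0 = 0, m_1 = -20, m_2 = 26, m_3 = 0.

-20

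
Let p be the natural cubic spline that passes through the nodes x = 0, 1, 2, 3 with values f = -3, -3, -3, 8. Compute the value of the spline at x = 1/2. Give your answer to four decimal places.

Let m_i = p''(x_i). Step sizes h_i = 1, 1, 1; slopes of the chords Δ_i = (y_(i+1) - y_i)/h_i = 0, 0, 11.
  1·m_0 + 4·m_1 + 1·m_2 = 6(Δ_1 - Δ_0) = 0
  1·m_1 + 4·m_2 + 1·m_3 = 6(Δ_2 - Δ_1) = 66
Natural end conditions: m_0 = m_3 = 0.
Solving the tridiagonal system: m_0 = 0, m_1 = -22/5, m_2 = 88/5, m_3 = 0.
On [0, 1], p(x) = -3 + 11/15·x + 0·x² - 11/15·x³.
With x = 1/2: p(1/2) = -109/40.

-2.7250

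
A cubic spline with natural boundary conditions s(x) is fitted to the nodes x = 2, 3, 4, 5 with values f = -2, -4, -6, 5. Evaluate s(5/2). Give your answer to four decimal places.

-2.6750

With M_i denoting the second derivative at x_i, h_i = 1, 1, 1, and Δ_i = (y_(i+1) − y_i)/h_i = -2, -2, 11:
  1·M_0 + 4·M_1 + 1·M_2 = 6(Δ_1 - Δ_0) = 0
  1·M_1 + 4·M_2 + 1·M_3 = 6(Δ_2 - Δ_1) = 78
Natural end conditions: M_0 = M_3 = 0.
Solving: M_0 = 0, M_1 = -26/5, M_2 = 104/5, M_3 = 0.
On [2, 3], s(x) = -2 - 17/15·(x - 2) + 0·(x - 2)² - 13/15·(x - 2)³.
With (x - 2) = 1/2: s(5/2) = -107/40.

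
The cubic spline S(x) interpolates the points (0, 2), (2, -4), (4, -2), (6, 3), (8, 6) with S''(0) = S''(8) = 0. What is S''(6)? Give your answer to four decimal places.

-0.9107

With σ_i denoting the second derivative at x_i, h_i = 2, 2, 2, 2, and Δ_i = (y_(i+1) − y_i)/h_i = -3, 1, 5/2, 3/2:
  2·σ_0 + 8·σ_1 + 2·σ_2 = 6(Δ_1 - Δ_0) = 24
  2·σ_1 + 8·σ_2 + 2·σ_3 = 6(Δ_2 - Δ_1) = 9
  2·σ_2 + 8·σ_3 + 2·σ_4 = 6(Δ_3 - Δ_2) = -6
Natural end conditions: σ_0 = σ_4 = 0.
Solving: σ_0 = 0, σ_1 = 159/56, σ_2 = 9/14, σ_3 = -51/56, σ_4 = 0.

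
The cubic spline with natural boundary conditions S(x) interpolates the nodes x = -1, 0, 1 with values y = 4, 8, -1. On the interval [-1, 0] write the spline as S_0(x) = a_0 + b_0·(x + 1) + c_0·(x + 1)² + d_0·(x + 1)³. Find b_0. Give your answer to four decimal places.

7.2500

Put σ_i = S'' at the i-th knot. Here h = (1, 1) and Δ = (4, -9), so the interior equations h_(i-1)·σ_(i-1) + 2(h_(i-1)+h_i)·σ_i + h_i·σ_(i+1) = 6(Δ_i − Δ_(i-1)) read
  1·σ_0 + 4·σ_1 + 1·σ_2 = 6(Δ_1 - Δ_0) = -78
Natural end conditions: σ_0 = σ_2 = 0.
Forward elimination and back-substitution give σ_0 = 0, σ_1 = -39/2, σ_2 = 0.
On [-1, 0], with S_0(x) = a_0 + b_0·(x + 1) + c_0·(x + 1)² + d_0·(x + 1)³: c_0 = σ_0/2 = 0, d_0 = (σ_1 - σ_0)/(6h_0) = -13/4, b_0 = Δ_0 - h_0(2σ_0 + σ_1)/6 = 29/4.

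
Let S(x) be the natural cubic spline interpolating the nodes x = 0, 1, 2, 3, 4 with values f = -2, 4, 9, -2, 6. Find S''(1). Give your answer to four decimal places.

7.2857

With M_i denoting the second derivative at x_i, h_i = 1, 1, 1, 1, and Δ_i = (y_(i+1) − y_i)/h_i = 6, 5, -11, 8:
  1·M_0 + 4·M_1 + 1·M_2 = 6(Δ_1 - Δ_0) = -6
  1·M_1 + 4·M_2 + 1·M_3 = 6(Δ_2 - Δ_1) = -96
  1·M_2 + 4·M_3 + 1·M_4 = 6(Δ_3 - Δ_2) = 114
Natural end conditions: M_0 = M_4 = 0.
Forward elimination and back-substitution give M_0 = 0, M_1 = 51/7, M_2 = -246/7, M_3 = 261/7, M_4 = 0.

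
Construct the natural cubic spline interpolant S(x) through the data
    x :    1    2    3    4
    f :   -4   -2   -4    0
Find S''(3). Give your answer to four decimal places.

Write σ_i for S''(x_i). With h_i = 1, 1, 1 and divided differences Δ_i = 2, -2, 4, the continuity of S' gives the tridiagonal system
  1·σ_0 + 4·σ_1 + 1·σ_2 = 6(Δ_1 - Δ_0) = -24
  1·σ_1 + 4·σ_2 + 1·σ_3 = 6(Δ_2 - Δ_1) = 36
Natural end conditions: σ_0 = σ_3 = 0.
Solving: σ_0 = 0, σ_1 = -44/5, σ_2 = 56/5, σ_3 = 0.

11.2000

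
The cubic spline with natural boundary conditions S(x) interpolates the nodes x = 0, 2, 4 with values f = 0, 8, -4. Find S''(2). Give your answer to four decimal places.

Write σ_i for S''(x_i). With h_i = 2, 2 and divided differences Δ_i = 4, -6, the continuity of S' gives the tridiagonal system
  2·σ_0 + 8·σ_1 + 2·σ_2 = 6(Δ_1 - Δ_0) = -60
Natural end conditions: σ_0 = σ_2 = 0.
Solving the tridiagonal system: σ_0 = 0, σ_1 = -15/2, σ_2 = 0.

-7.5000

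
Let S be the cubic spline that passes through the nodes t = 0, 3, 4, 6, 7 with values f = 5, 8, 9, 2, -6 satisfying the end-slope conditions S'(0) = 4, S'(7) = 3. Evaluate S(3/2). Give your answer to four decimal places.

7.7426

Put σ_i = S'' at the i-th knot. Here h = (3, 1, 2, 1) and Δ = (1, 1, -7/2, -8), so the interior equations h_(i-1)·σ_(i-1) + 2(h_(i-1)+h_i)·σ_i + h_i·σ_(i+1) = 6(Δ_i − Δ_(i-1)) read
  3·σ_0 + 8·σ_1 + 1·σ_2 = 6(Δ_1 - Δ_0) = 0
  1·σ_1 + 6·σ_2 + 2·σ_3 = 6(Δ_2 - Δ_1) = -27
  2·σ_2 + 6·σ_3 + 1·σ_4 = 6(Δ_3 - Δ_2) = -27
Clamped end conditions give two more equations: 2h_0·σ_0 + h_0·σ_1 = 6(Δ_0 - S'(0)) = -18 and h_3·σ_3 + 2h_3·σ_4 = 6(S'(7) - Δ_3) = 66.
Hence σ_0 = -925/244, σ_1 = 193/122, σ_2 = -313/244, σ_3 = -637/61, σ_4 = 4663/122.
On [0, 3], S(t) = 5 + 4·t - 925/488·t² + 437/1464·t³.
With t = 3/2: S(3/2) = 30227/3904.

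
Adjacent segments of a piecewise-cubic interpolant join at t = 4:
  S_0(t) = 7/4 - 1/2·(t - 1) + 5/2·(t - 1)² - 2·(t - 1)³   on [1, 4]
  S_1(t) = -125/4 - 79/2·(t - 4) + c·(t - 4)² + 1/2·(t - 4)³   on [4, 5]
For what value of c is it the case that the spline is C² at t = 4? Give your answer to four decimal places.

-15.5000

S_0''(t) = 5 - 12·(t - 1), so S_0''(4) = -31. On the right, S_1''(4) = 2c, so c = -31/2.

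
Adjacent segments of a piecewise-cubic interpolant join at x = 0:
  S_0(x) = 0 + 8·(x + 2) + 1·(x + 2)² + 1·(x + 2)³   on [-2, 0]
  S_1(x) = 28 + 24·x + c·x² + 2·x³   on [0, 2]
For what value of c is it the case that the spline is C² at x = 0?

S_0''(x) = 2 + 6·(x + 2), so S_0''(0) = 14. On the right, S_1''(0) = 2c, so c = 7.

7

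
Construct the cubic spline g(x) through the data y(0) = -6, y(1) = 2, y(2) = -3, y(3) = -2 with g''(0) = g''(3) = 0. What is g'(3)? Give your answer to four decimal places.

Let M_i = g''(x_i). Step sizes h_i = 1, 1, 1; slopes of the chords Δ_i = (y_(i+1) - y_i)/h_i = 8, -5, 1.
  1·M_0 + 4·M_1 + 1·M_2 = 6(Δ_1 - Δ_0) = -78
  1·M_1 + 4·M_2 + 1·M_3 = 6(Δ_2 - Δ_1) = 36
Natural end conditions: M_0 = M_3 = 0.
Solving the tridiagonal system: M_0 = 0, M_1 = -116/5, M_2 = 74/5, M_3 = 0.
On [2, 3], g'(x) = b_2 + 2c_2·(x - 2) + 3d_2·(x - 2)² with b_2 = Δ_2 - h_2(2M_2 + M_3)/6 = -59/15, c_2 = M_2/2 = 37/5, d_2 = (M_3 - M_2)/(6h_2) = -37/15. So g'(3) = 52/15.

3.4667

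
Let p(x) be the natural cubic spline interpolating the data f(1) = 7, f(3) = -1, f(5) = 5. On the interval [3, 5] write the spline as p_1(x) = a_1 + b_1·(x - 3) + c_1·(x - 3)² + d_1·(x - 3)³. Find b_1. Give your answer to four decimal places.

-0.5000

With M_i denoting the second derivative at x_i, h_i = 2, 2, and Δ_i = (y_(i+1) − y_i)/h_i = -4, 3:
  2·M_0 + 8·M_1 + 2·M_2 = 6(Δ_1 - Δ_0) = 42
Natural end conditions: M_0 = M_2 = 0.
Forward elimination and back-substitution give M_0 = 0, M_1 = 21/4, M_2 = 0.
On [3, 5], with p_1(x) = a_1 + b_1·(x - 3) + c_1·(x - 3)² + d_1·(x - 3)³: c_1 = M_1/2 = 21/8, d_1 = (M_2 - M_1)/(6h_1) = -7/16, b_1 = Δ_1 - h_1(2M_1 + M_2)/6 = -1/2.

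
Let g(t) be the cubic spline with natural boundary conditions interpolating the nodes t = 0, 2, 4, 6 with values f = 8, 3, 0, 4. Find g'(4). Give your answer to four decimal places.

Put m_i = g'' at the i-th knot. Here h = (2, 2, 2) and Δ = (-5/2, -3/2, 2), so the interior equations h_(i-1)·m_(i-1) + 2(h_(i-1)+h_i)·m_i + h_i·m_(i+1) = 6(Δ_i − Δ_(i-1)) read
  2·m_0 + 8·m_1 + 2·m_2 = 6(Δ_1 - Δ_0) = 6
  2·m_1 + 8·m_2 + 2·m_3 = 6(Δ_2 - Δ_1) = 21
Natural end conditions: m_0 = m_3 = 0.
Hence m_0 = 0, m_1 = 1/10, m_2 = 13/5, m_3 = 0.
On [4, 6], g'(t) = b_2 + 2c_2·(t - 4) + 3d_2·(t - 4)² with b_2 = Δ_2 - h_2(2m_2 + m_3)/6 = 4/15, c_2 = m_2/2 = 13/10, d_2 = (m_3 - m_2)/(6h_2) = -13/60. So g'(4) = 4/15.

0.2667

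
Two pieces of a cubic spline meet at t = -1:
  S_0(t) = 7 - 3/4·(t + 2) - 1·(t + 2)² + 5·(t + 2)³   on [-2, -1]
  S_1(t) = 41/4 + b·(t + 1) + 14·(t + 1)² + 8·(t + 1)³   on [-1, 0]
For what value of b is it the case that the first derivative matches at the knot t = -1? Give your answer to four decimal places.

12.2500

S_0'(t) = -3/4 - 2·(t + 2) + 15·(t + 2)², so S_0'(-1) = 49/4. On the right, S_1'(-1) = b, so b = 49/4.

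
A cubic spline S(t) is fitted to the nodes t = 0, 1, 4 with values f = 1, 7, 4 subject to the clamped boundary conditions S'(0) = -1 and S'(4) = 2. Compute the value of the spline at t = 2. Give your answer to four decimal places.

Let M_i = S''(x_i). Step sizes h_i = 1, 3; slopes of the chords Δ_i = (y_(i+1) - y_i)/h_i = 6, -1.
  1·M_0 + 8·M_1 + 3·M_2 = 6(Δ_1 - Δ_0) = -42
Clamped end conditions give two more equations: 2h_0·M_0 + h_0·M_1 = 6(Δ_0 - S'(0)) = 42 and h_1·M_1 + 2h_1·M_2 = 6(S'(4) - Δ_1) = 18.
Solving the tridiagonal system: M_0 = 27, M_1 = -12, M_2 = 9.
On [1, 4], S(t) = 7 + 13/2·(t - 1) - 6·(t - 1)² + 7/6·(t - 1)³.
With (t - 1) = 1: S(2) = 26/3.

8.6667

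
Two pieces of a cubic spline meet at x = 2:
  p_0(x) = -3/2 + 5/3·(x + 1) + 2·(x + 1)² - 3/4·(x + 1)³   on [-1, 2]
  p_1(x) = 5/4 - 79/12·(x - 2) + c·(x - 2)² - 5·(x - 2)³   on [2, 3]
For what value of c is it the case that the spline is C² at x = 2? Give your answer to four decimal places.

-4.7500

p_0''(x) = 4 - 9/2·(x + 1), so p_0''(2) = -19/2. On the right, p_1''(2) = 2c, so c = -19/4.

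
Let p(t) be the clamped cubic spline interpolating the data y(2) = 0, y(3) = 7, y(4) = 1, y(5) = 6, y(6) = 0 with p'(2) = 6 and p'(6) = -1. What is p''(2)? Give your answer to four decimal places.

19.2500

Write m_i for p''(x_i). With h_i = 1, 1, 1, 1 and divided differences Δ_i = 7, -6, 5, -6, the continuity of p' gives the tridiagonal system
  1·m_0 + 4·m_1 + 1·m_2 = 6(Δ_1 - Δ_0) = -78
  1·m_1 + 4·m_2 + 1·m_3 = 6(Δ_2 - Δ_1) = 66
  1·m_2 + 4·m_3 + 1·m_4 = 6(Δ_3 - Δ_2) = -66
Clamped end conditions give two more equations: 2h_0·m_0 + h_0·m_1 = 6(Δ_0 - p'(2)) = 6 and h_3·m_3 + 2h_3·m_4 = 6(p'(6) - Δ_3) = 30.
Solving the tridiagonal system: m_0 = 77/4, m_1 = -65/2, m_2 = 131/4, m_3 = -65/2, m_4 = 125/4.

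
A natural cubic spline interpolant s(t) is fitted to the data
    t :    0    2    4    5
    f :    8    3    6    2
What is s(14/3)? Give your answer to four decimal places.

3.6835

With σ_i denoting the second derivative at x_i, h_i = 2, 2, 1, and Δ_i = (y_(i+1) − y_i)/h_i = -5/2, 3/2, -4:
  2·σ_0 + 8·σ_1 + 2·σ_2 = 6(Δ_1 - Δ_0) = 24
  2·σ_1 + 6·σ_2 + 1·σ_3 = 6(Δ_2 - Δ_1) = -33
Natural end conditions: σ_0 = σ_3 = 0.
Forward elimination and back-substitution give σ_0 = 0, σ_1 = 105/22, σ_2 = -78/11, σ_3 = 0.
On [4, 5], s(t) = 6 - 18/11·(t - 4) - 39/11·(t - 4)² + 13/11·(t - 4)³.
With (t - 4) = 2/3: s(14/3) = 1094/297.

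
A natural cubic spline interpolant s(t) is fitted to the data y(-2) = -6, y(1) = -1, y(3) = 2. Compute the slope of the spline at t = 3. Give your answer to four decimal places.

Let M_i = s''(x_i). Step sizes h_i = 3, 2; slopes of the chords Δ_i = (y_(i+1) - y_i)/h_i = 5/3, 3/2.
  3·M_0 + 10·M_1 + 2·M_2 = 6(Δ_1 - Δ_0) = -1
Natural end conditions: M_0 = M_2 = 0.
Hence M_0 = 0, M_1 = -1/10, M_2 = 0.
On [1, 3], s'(t) = b_1 + 2c_1·(t - 1) + 3d_1·(t - 1)² with b_1 = Δ_1 - h_1(2M_1 + M_2)/6 = 47/30, c_1 = M_1/2 = -1/20, d_1 = (M_2 - M_1)/(6h_1) = 1/120. So s'(3) = 22/15.

1.4667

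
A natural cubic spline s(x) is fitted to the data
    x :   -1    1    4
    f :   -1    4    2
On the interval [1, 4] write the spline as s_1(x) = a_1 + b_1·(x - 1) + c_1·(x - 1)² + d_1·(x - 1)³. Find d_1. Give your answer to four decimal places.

0.1056

With σ_i denoting the second derivative at x_i, h_i = 2, 3, and Δ_i = (y_(i+1) − y_i)/h_i = 5/2, -2/3:
  2·σ_0 + 10·σ_1 + 3·σ_2 = 6(Δ_1 - Δ_0) = -19
Natural end conditions: σ_0 = σ_2 = 0.
Solving: σ_0 = 0, σ_1 = -19/10, σ_2 = 0.
On [1, 4], with s_1(x) = a_1 + b_1·(x - 1) + c_1·(x - 1)² + d_1·(x - 1)³: c_1 = σ_1/2 = -19/20, d_1 = (σ_2 - σ_1)/(6h_1) = 19/180, b_1 = Δ_1 - h_1(2σ_1 + σ_2)/6 = 37/30.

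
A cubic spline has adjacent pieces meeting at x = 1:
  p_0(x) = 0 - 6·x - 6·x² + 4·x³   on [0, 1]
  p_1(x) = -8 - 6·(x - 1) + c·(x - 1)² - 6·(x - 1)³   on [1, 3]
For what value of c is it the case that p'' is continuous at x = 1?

6

p_0''(x) = -12 + 24·x, so p_0''(1) = 12. On the right, p_1''(1) = 2c, so c = 6.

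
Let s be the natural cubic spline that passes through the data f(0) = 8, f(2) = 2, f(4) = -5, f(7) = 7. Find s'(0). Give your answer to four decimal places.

-2.4737

With M_i denoting the second derivative at x_i, h_i = 2, 2, 3, and Δ_i = (y_(i+1) − y_i)/h_i = -3, -7/2, 4:
  2·M_0 + 8·M_1 + 2·M_2 = 6(Δ_1 - Δ_0) = -3
  2·M_1 + 10·M_2 + 3·M_3 = 6(Δ_2 - Δ_1) = 45
Natural end conditions: M_0 = M_3 = 0.
Forward elimination and back-substitution give M_0 = 0, M_1 = -30/19, M_2 = 183/38, M_3 = 0.
On [0, 2], s'(x) = b_0 + 2c_0·x + 3d_0·x² with b_0 = Δ_0 - h_0(2M_0 + M_1)/6 = -47/19, c_0 = M_0/2 = 0, d_0 = (M_1 - M_0)/(6h_0) = -5/38. So s'(0) = -47/19.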